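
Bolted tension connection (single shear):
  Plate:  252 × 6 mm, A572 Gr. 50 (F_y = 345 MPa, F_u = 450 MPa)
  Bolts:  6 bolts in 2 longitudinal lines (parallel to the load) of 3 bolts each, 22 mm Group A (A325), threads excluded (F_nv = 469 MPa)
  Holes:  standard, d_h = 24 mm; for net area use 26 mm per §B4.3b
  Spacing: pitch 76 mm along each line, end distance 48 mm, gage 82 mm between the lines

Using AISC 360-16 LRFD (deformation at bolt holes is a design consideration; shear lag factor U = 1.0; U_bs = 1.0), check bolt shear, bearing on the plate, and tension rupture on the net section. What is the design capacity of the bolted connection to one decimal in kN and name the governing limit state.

405.0 kN (net-section rupture governs)

Bolt shear: A_b = π(22)²/4 = 380.13 mm². φR_n = 0.75 × 469 × 380.13 × 6 × 1 = 802.3 kN.
Bearing (6 mm plate, F_u = 450 MPa): end bolts L_c = 48 − 24/2 = 36, R_n = min(1.2×36×6×450, 2.4×22×6×450) = 116.64 kN/bolt; interior L_c = 76 − 24 = 52, R_n = 142.56 kN/bolt. φR_n = 0.75 × (2×116.64 + 4×142.56) = 602.6 kN.
Tension rupture (net): A_n = (252 − 2×26)×6 = 1200 mm² (U = 1.0, A_e = A_n). φR_n = 0.75 × 450 × 1200 = 405.0 kN.
Governing: min(802.3, 602.6, 405.0) = 405.0 kN → net-section rupture.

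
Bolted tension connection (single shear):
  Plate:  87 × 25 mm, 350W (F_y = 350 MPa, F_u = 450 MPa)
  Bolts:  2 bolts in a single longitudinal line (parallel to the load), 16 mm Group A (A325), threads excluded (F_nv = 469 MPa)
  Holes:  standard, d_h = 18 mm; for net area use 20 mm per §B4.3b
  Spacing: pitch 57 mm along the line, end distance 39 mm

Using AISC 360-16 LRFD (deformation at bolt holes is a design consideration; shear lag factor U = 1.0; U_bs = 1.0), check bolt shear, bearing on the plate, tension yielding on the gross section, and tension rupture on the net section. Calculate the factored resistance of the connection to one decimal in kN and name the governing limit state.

141.4 kN (bolt shear governs)

Bolt shear: A_b = π(16)²/4 = 201.06 mm². φR_n = 0.75 × 469 × 201.06 × 2 × 1 = 141.4 kN.
Bearing (25 mm plate, F_u = 450 MPa): end bolts L_c = 39 − 18/2 = 30, R_n = min(1.2×30×25×450, 2.4×16×25×450) = 405 kN/bolt; interior L_c = 57 − 18 = 39, R_n = 432 kN/bolt. φR_n = 0.75 × (1×405 + 1×432) = 627.8 kN.
Tension yield (gross): A_g = 87×25 = 2175 mm². φR_n = 0.90 × 350 × 2175 = 685.1 kN.
Tension rupture (net): A_n = (87 − 1×20)×25 = 1675 mm² (U = 1.0, A_e = A_n). φR_n = 0.75 × 450 × 1675 = 565.3 kN.
Governing: min(141.4, 627.8, 685.1, 565.3) = 141.4 kN → bolt shear.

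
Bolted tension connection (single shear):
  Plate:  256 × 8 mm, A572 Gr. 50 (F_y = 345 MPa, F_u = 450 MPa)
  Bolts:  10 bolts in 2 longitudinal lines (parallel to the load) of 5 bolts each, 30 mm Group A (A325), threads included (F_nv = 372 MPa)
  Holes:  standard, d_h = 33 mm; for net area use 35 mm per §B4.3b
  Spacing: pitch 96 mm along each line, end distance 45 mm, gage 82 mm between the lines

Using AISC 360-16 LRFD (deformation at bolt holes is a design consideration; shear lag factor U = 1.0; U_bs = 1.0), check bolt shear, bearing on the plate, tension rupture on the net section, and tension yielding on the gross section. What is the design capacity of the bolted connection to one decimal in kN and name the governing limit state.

Bolt shear: A_b = π(30)²/4 = 706.86 mm². φR_n = 0.75 × 372 × 706.86 × 10 × 1 = 1972.1 kN.
Bearing (8 mm plate, F_u = 450 MPa): end bolts L_c = 45 − 33/2 = 28.5, R_n = min(1.2×28.5×8×450, 2.4×30×8×450) = 123.12 kN/bolt; interior L_c = 96 − 33 = 63, R_n = 259.2 kN/bolt. φR_n = 0.75 × (2×123.12 + 8×259.2) = 1739.9 kN.
Tension rupture (net): A_n = (256 − 2×35)×8 = 1488 mm² (U = 1.0, A_e = A_n). φR_n = 0.75 × 450 × 1488 = 502.2 kN.
Tension yield (gross): A_g = 256×8 = 2048 mm². φR_n = 0.90 × 345 × 2048 = 635.9 kN.
Governing: min(1972.1, 1739.9, 502.2, 635.9) = 502.2 kN → net-section rupture.

502.2 kN (net-section rupture governs)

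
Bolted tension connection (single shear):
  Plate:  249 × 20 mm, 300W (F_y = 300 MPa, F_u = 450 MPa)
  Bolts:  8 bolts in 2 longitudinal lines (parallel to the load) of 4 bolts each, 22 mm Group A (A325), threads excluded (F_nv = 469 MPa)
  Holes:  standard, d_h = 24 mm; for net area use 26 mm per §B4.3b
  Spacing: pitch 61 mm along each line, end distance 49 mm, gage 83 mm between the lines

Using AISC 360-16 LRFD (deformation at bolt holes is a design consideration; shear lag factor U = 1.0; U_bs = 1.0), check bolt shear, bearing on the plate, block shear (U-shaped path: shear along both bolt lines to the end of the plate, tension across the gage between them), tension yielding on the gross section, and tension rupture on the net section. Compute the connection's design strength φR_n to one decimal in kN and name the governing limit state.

1069.7 kN (bolt shear governs)

Bolt shear: A_b = π(22)²/4 = 380.13 mm². φR_n = 0.75 × 469 × 380.13 × 8 × 1 = 1069.7 kN.
Bearing (20 mm plate, F_u = 450 MPa): end bolts L_c = 49 − 24/2 = 37, R_n = min(1.2×37×20×450, 2.4×22×20×450) = 399.6 kN/bolt; interior L_c = 61 − 24 = 37, R_n = 399.6 kN/bolt. φR_n = 0.75 × (2×399.6 + 6×399.6) = 2397.6 kN.
Block shear: shear path 2×[49+3×61] = 2×232 mm, A_gv = 9280, A_nv = 2×(232 − 3.5×26)×20 = 5640 mm²; tension across gage: (83 − 1×26)×20 = 1140 mm². R_n = min(0.6×450×5640, 0.6×300×9280) + 1.0×450×1140 = min(1522.8, 1670.4) + 513 = 2035.8 kN. φR_n = 0.75 × 2035.8 = 1526.9 kN.
Tension yield (gross): A_g = 249×20 = 4980 mm². φR_n = 0.90 × 300 × 4980 = 1344.6 kN.
Tension rupture (net): A_n = (249 − 2×26)×20 = 3940 mm² (U = 1.0, A_e = A_n). φR_n = 0.75 × 450 × 3940 = 1329.8 kN.
Governing: min(1069.7, 2397.6, 1526.9, 1344.6, 1329.8) = 1069.7 kN → bolt shear.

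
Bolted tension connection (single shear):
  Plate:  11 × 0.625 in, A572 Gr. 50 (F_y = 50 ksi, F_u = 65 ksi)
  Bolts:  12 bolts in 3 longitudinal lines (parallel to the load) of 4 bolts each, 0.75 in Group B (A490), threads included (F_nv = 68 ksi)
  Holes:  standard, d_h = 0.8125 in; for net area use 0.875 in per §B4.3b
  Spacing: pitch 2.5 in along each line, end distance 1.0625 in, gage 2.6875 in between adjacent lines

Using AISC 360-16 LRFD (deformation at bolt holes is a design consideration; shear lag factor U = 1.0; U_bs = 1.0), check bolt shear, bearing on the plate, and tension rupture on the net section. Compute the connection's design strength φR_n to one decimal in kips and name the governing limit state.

Bolt shear: A_b = π(0.75)²/4 = 0.44179 in². φR_n = 0.75 × 68 × 0.44179 × 12 × 1 = 270.4 kips.
Bearing (0.625 in plate, F_u = 65 ksi): end bolts L_c = 1.0625 − 0.8125/2 = 0.65625, R_n = min(1.2×0.65625×0.625×65, 2.4×0.75×0.625×65) = 31.992 kips/bolt; interior L_c = 2.5 − 0.8125 = 1.6875, R_n = 73.125 kips/bolt. φR_n = 0.75 × (3×31.992 + 9×73.125) = 565.6 kips.
Tension rupture (net): A_n = (11 − 3×0.875)×0.625 = 5.2344 in² (U = 1.0, A_e = A_n). φR_n = 0.75 × 65 × 5.2344 = 255.2 kips.
Governing: min(270.4, 565.6, 255.2) = 255.2 kips → net-section rupture.

255.2 kips (net-section rupture governs)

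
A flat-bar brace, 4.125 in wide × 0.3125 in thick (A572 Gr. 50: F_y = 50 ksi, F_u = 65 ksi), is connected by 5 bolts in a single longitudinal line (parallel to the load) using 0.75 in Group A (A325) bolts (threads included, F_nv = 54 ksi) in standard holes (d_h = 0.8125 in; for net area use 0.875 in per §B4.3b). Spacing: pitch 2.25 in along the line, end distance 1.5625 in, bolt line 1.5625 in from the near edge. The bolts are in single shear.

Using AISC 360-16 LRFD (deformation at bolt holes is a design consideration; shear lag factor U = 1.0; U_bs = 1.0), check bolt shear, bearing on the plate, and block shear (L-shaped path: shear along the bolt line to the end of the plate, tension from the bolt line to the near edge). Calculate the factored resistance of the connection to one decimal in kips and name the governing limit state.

77.7 kips (block shear governs)

Bolt shear: A_b = π(0.75)²/4 = 0.44179 in². φR_n = 0.75 × 54 × 0.44179 × 5 × 1 = 89.5 kips.
Bearing (0.3125 in plate, F_u = 65 ksi): end bolts L_c = 1.5625 − 0.8125/2 = 1.15625, R_n = min(1.2×1.15625×0.3125×65, 2.4×0.75×0.3125×65) = 28.184 kips/bolt; interior L_c = 2.25 − 0.8125 = 1.4375, R_n = 35.039 kips/bolt. φR_n = 0.75 × (1×28.184 + 4×35.039) = 126.3 kips.
Block shear: shear path 1×[1.5625+4×2.25] = 1×10.5625 in, A_gv = 3.3008, A_nv = 1×(10.5625 − 4.5×0.875)×0.3125 = 2.0703 in²; tension to near edge: (1.5625 − 0.5×0.875)×0.3125 = 0.35156 in². R_n = min(0.6×65×2.0703, 0.6×50×3.3008) + 1.0×65×0.35156 = min(80.742, 99.024) + 22.851 = 103.59 kips. φR_n = 0.75 × 103.59 = 77.7 kips.
Governing: min(89.5, 126.3, 77.7) = 77.7 kips → block shear.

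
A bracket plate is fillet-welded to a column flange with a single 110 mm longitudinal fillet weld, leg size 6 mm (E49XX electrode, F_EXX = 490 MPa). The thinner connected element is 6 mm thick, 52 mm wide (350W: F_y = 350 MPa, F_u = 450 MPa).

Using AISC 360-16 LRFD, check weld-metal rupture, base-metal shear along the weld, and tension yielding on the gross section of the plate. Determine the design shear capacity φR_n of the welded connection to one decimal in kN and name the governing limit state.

Weld metal: throat = 0.707×6 = 4.242 mm, L = 110 mm. φR_n = 0.75 × 0.6 × 490 × 4.242 × 110 = 102.9 kN.
Base metal shear (6 mm plate): yield φR_n = 1.0×0.6×350×6×110 = 138.6 kN; rupture φR_n = 0.75×0.6×450×6×110 = 133.7 kN; take 133.7 kN (rupture).
Tension yield (gross): A_g = 52×6 = 312 mm². φR_n = 0.90 × 350 × 312 = 98.3 kN.
Governing: min(102.9, 133.7, 98.3) = 98.3 kN → gross-section yield.

98.3 kN (gross-section yield governs)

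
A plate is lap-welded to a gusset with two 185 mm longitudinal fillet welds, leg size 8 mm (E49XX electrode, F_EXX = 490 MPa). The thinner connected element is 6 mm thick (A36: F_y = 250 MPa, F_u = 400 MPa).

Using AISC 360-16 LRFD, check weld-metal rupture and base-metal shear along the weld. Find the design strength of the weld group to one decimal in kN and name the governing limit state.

333.0 kN (base-metal shear governs)

Weld metal: throat = 0.707×8 = 5.656 mm, L = 2×185 = 370 mm. φR_n = 0.75 × 0.6 × 490 × 5.656 × 370 = 461.4 kN.
Base metal shear (6 mm plate): yield φR_n = 1.0×0.6×250×6×370 = 333.0 kN; rupture φR_n = 0.75×0.6×400×6×370 = 399.6 kN; take 333.0 kN (yield).
Governing: min(461.4, 333.0) = 333.0 kN → base-metal shear.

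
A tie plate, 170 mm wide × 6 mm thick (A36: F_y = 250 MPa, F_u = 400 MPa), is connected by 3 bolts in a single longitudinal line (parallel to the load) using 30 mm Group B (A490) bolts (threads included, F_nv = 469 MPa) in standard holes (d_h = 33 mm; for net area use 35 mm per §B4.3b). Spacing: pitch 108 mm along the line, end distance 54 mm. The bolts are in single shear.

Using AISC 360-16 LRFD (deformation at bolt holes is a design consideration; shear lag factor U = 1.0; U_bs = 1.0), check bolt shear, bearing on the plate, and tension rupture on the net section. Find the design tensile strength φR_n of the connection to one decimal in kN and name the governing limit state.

Bolt shear: A_b = π(30)²/4 = 706.86 mm². φR_n = 0.75 × 469 × 706.86 × 3 × 1 = 745.9 kN.
Bearing (6 mm plate, F_u = 400 MPa): end bolts L_c = 54 − 33/2 = 37.5, R_n = min(1.2×37.5×6×400, 2.4×30×6×400) = 108 kN/bolt; interior L_c = 108 − 33 = 75, R_n = 172.8 kN/bolt. φR_n = 0.75 × (1×108 + 2×172.8) = 340.2 kN.
Tension rupture (net): A_n = (170 − 1×35)×6 = 810 mm² (U = 1.0, A_e = A_n). φR_n = 0.75 × 400 × 810 = 243.0 kN.
Governing: min(745.9, 340.2, 243.0) = 243.0 kN → net-section rupture.

243.0 kN (net-section rupture governs)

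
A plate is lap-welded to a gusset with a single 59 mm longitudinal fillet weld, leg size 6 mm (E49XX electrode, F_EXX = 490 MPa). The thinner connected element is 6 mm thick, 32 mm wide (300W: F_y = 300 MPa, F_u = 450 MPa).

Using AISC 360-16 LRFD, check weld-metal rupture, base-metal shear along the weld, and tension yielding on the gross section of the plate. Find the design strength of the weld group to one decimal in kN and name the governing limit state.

Weld metal: throat = 0.707×6 = 4.242 mm, L = 59 mm. φR_n = 0.75 × 0.6 × 490 × 4.242 × 59 = 55.2 kN.
Base metal shear (6 mm plate): yield φR_n = 1.0×0.6×300×6×59 = 63.7 kN; rupture φR_n = 0.75×0.6×450×6×59 = 71.7 kN; take 63.7 kN (yield).
Tension yield (gross): A_g = 32×6 = 192 mm². φR_n = 0.90 × 300 × 192 = 51.8 kN.
Governing: min(55.2, 63.7, 51.8) = 51.8 kN → gross-section yield.

51.8 kN (gross-section yield governs)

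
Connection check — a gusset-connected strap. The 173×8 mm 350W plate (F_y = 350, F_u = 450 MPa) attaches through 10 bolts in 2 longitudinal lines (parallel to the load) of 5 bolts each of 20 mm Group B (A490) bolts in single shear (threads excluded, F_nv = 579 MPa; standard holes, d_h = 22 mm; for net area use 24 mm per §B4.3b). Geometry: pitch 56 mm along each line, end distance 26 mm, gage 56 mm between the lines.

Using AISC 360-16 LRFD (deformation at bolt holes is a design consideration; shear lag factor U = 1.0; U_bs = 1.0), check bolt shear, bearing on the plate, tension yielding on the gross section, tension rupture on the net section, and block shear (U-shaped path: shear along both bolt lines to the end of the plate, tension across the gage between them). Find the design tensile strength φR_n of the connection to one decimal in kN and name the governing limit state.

337.5 kN (net-section rupture governs)

Bolt shear: A_b = π(20)²/4 = 314.16 mm². φR_n = 0.75 × 579 × 314.16 × 10 × 1 = 1364.2 kN.
Bearing (8 mm plate, F_u = 450 MPa): end bolts L_c = 26 − 22/2 = 15, R_n = min(1.2×15×8×450, 2.4×20×8×450) = 64.8 kN/bolt; interior L_c = 56 − 22 = 34, R_n = 146.88 kN/bolt. φR_n = 0.75 × (2×64.8 + 8×146.88) = 978.5 kN.
Tension yield (gross): A_g = 173×8 = 1384 mm². φR_n = 0.90 × 350 × 1384 = 436.0 kN.
Tension rupture (net): A_n = (173 − 2×24)×8 = 1000 mm² (U = 1.0, A_e = A_n). φR_n = 0.75 × 450 × 1000 = 337.5 kN.
Block shear: shear path 2×[26+4×56] = 2×250 mm, A_gv = 4000, A_nv = 2×(250 − 4.5×24)×8 = 2272 mm²; tension across gage: (56 − 1×24)×8 = 256 mm². R_n = min(0.6×450×2272, 0.6×350×4000) + 1.0×450×256 = min(613.44, 840) + 115.2 = 728.64 kN. φR_n = 0.75 × 728.64 = 546.5 kN.
Governing: min(1364.2, 978.5, 436.0, 337.5, 546.5) = 337.5 kN → net-section rupture.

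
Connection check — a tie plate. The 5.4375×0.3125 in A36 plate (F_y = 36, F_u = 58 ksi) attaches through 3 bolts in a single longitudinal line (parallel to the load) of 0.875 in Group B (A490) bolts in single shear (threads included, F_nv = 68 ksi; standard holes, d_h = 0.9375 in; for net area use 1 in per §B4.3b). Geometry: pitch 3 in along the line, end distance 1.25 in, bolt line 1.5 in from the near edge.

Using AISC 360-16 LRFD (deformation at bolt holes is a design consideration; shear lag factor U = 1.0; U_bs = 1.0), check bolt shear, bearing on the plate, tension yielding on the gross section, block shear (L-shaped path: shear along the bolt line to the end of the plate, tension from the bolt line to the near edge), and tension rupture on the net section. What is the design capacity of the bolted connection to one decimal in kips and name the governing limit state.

Bolt shear: A_b = π(0.875)²/4 = 0.60132 in². φR_n = 0.75 × 68 × 0.60132 × 3 × 1 = 92.0 kips.
Bearing (0.3125 in plate, F_u = 58 ksi): end bolts L_c = 1.25 − 0.9375/2 = 0.78125, R_n = min(1.2×0.78125×0.3125×58, 2.4×0.875×0.3125×58) = 16.992 kips/bolt; interior L_c = 3 − 0.9375 = 2.0625, R_n = 38.063 kips/bolt. φR_n = 0.75 × (1×16.992 + 2×38.063) = 69.8 kips.
Tension yield (gross): A_g = 5.4375×0.3125 = 1.6992 in². φR_n = 0.90 × 36 × 1.6992 = 55.1 kips.
Block shear: shear path 1×[1.25+2×3] = 1×7.25 in, A_gv = 2.2656, A_nv = 1×(7.25 − 2.5×1)×0.3125 = 1.4844 in²; tension to near edge: (1.5 − 0.5×1)×0.3125 = 0.3125 in². R_n = min(0.6×58×1.4844, 0.6×36×2.2656) + 1.0×58×0.3125 = min(51.657, 48.937) + 18.125 = 67.062 kips. φR_n = 0.75 × 67.062 = 50.3 kips.
Tension rupture (net): A_n = (5.4375 − 1×1)×0.3125 = 1.3867 in² (U = 1.0, A_e = A_n). φR_n = 0.75 × 58 × 1.3867 = 60.3 kips.
Governing: min(92.0, 69.8, 55.1, 50.3, 60.3) = 50.3 kips → block shear.

50.3 kips (block shear governs)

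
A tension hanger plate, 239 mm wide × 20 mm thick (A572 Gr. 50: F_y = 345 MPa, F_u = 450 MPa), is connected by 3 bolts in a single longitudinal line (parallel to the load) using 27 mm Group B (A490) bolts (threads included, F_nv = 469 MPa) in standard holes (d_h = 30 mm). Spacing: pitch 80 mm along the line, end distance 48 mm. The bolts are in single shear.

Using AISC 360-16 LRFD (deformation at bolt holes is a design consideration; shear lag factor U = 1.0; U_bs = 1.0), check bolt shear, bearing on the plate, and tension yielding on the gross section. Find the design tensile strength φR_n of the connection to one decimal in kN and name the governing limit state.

604.2 kN (bolt shear governs)

Bolt shear: A_b = π(27)²/4 = 572.56 mm². φR_n = 0.75 × 469 × 572.56 × 3 × 1 = 604.2 kN.
Bearing (20 mm plate, F_u = 450 MPa): end bolts L_c = 48 − 30/2 = 33, R_n = min(1.2×33×20×450, 2.4×27×20×450) = 356.4 kN/bolt; interior L_c = 80 − 30 = 50, R_n = 540 kN/bolt. φR_n = 0.75 × (1×356.4 + 2×540) = 1077.3 kN.
Tension yield (gross): A_g = 239×20 = 4780 mm². φR_n = 0.90 × 345 × 4780 = 1484.2 kN.
Governing: min(604.2, 1077.3, 1484.2) = 604.2 kN → bolt shear.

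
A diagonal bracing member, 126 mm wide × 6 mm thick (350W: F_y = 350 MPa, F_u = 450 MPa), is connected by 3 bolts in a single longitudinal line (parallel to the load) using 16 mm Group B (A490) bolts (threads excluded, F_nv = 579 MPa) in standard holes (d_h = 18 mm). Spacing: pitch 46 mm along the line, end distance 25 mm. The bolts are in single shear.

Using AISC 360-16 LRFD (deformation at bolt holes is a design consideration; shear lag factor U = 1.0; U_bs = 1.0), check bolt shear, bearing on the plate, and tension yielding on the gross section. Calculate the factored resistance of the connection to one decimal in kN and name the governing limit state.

175.0 kN (bearing governs)

Bolt shear: A_b = π(16)²/4 = 201.06 mm². φR_n = 0.75 × 579 × 201.06 × 3 × 1 = 261.9 kN.
Bearing (6 mm plate, F_u = 450 MPa): end bolts L_c = 25 − 18/2 = 16, R_n = min(1.2×16×6×450, 2.4×16×6×450) = 51.84 kN/bolt; interior L_c = 46 − 18 = 28, R_n = 90.72 kN/bolt. φR_n = 0.75 × (1×51.84 + 2×90.72) = 175.0 kN.
Tension yield (gross): A_g = 126×6 = 756 mm². φR_n = 0.90 × 350 × 756 = 238.1 kN.
Governing: min(261.9, 175.0, 238.1) = 175.0 kN → bearing.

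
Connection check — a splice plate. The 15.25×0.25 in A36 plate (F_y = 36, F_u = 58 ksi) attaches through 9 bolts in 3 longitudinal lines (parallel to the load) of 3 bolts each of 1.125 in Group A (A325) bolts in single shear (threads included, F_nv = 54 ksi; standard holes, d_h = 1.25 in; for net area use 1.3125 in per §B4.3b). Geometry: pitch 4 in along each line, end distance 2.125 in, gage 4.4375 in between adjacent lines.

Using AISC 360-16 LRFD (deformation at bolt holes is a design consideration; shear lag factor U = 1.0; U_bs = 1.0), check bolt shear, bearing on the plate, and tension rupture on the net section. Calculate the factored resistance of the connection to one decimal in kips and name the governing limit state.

Bolt shear: A_b = π(1.125)²/4 = 0.99402 in². φR_n = 0.75 × 54 × 0.99402 × 9 × 1 = 362.3 kips.
Bearing (0.25 in plate, F_u = 58 ksi): end bolts L_c = 2.125 − 1.25/2 = 1.5, R_n = min(1.2×1.5×0.25×58, 2.4×1.125×0.25×58) = 26.1 kips/bolt; interior L_c = 4 − 1.25 = 2.75, R_n = 39.15 kips/bolt. φR_n = 0.75 × (3×26.1 + 6×39.15) = 234.9 kips.
Tension rupture (net): A_n = (15.25 − 3×1.3125)×0.25 = 2.8281 in² (U = 1.0, A_e = A_n). φR_n = 0.75 × 58 × 2.8281 = 123.0 kips.
Governing: min(362.3, 234.9, 123.0) = 123.0 kips → net-section rupture.

123.0 kips (net-section rupture governs)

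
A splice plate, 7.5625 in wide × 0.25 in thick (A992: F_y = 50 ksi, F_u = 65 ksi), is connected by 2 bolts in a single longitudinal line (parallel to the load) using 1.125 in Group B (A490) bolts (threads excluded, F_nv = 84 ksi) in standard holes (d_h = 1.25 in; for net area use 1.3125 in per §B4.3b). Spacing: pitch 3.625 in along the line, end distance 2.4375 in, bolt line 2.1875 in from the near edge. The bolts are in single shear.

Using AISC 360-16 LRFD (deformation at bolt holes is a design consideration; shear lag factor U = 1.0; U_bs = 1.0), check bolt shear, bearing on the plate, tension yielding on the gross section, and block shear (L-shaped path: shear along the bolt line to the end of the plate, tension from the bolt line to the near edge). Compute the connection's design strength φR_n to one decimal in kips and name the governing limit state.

48.6 kips (block shear governs)

Bolt shear: A_b = π(1.125)²/4 = 0.99402 in². φR_n = 0.75 × 84 × 0.99402 × 2 × 1 = 125.2 kips.
Bearing (0.25 in plate, F_u = 65 ksi): end bolts L_c = 2.4375 − 1.25/2 = 1.8125, R_n = min(1.2×1.8125×0.25×65, 2.4×1.125×0.25×65) = 35.344 kips/bolt; interior L_c = 3.625 − 1.25 = 2.375, R_n = 43.875 kips/bolt. φR_n = 0.75 × (1×35.344 + 1×43.875) = 59.4 kips.
Tension yield (gross): A_g = 7.5625×0.25 = 1.8906 in². φR_n = 0.90 × 50 × 1.8906 = 85.1 kips.
Block shear: shear path 1×[2.4375+1×3.625] = 1×6.0625 in, A_gv = 1.5156, A_nv = 1×(6.0625 − 1.5×1.3125)×0.25 = 1.0234 in²; tension to near edge: (2.1875 − 0.5×1.3125)×0.25 = 0.38281 in². R_n = min(0.6×65×1.0234, 0.6×50×1.5156) + 1.0×65×0.38281 = min(39.913, 45.468) + 24.883 = 64.796 kips. φR_n = 0.75 × 64.796 = 48.6 kips.
Governing: min(125.2, 59.4, 85.1, 48.6) = 48.6 kips → block shear.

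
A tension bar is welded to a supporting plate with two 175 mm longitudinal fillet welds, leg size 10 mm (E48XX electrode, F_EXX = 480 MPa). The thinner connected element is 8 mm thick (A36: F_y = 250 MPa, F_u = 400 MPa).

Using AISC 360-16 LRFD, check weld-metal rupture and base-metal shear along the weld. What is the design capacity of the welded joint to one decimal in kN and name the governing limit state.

420.0 kN (base-metal shear governs)

Weld metal: throat = 0.707×10 = 7.07 mm, L = 2×175 = 350 mm. φR_n = 0.75 × 0.6 × 480 × 7.07 × 350 = 534.5 kN.
Base metal shear (8 mm plate): yield φR_n = 1.0×0.6×250×8×350 = 420.0 kN; rupture φR_n = 0.75×0.6×400×8×350 = 504.0 kN; take 420.0 kN (yield).
Governing: min(534.5, 420.0) = 420.0 kN → base-metal shear.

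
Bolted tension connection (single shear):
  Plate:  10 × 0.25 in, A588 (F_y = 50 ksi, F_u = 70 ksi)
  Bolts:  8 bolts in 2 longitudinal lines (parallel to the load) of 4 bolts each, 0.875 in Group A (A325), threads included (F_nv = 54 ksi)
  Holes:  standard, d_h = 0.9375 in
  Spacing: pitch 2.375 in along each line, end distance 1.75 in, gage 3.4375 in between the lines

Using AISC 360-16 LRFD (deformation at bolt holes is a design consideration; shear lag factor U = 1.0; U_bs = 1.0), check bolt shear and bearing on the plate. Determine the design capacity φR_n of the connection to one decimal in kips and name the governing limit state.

Bolt shear: A_b = π(0.875)²/4 = 0.60132 in². φR_n = 0.75 × 54 × 0.60132 × 8 × 1 = 194.8 kips.
Bearing (0.25 in plate, F_u = 70 ksi): end bolts L_c = 1.75 − 0.9375/2 = 1.28125, R_n = min(1.2×1.28125×0.25×70, 2.4×0.875×0.25×70) = 26.906 kips/bolt; interior L_c = 2.375 − 0.9375 = 1.4375, R_n = 30.188 kips/bolt. φR_n = 0.75 × (2×26.906 + 6×30.188) = 176.2 kips.
Governing: min(194.8, 176.2) = 176.2 kips → bearing.

176.2 kips (bearing governs)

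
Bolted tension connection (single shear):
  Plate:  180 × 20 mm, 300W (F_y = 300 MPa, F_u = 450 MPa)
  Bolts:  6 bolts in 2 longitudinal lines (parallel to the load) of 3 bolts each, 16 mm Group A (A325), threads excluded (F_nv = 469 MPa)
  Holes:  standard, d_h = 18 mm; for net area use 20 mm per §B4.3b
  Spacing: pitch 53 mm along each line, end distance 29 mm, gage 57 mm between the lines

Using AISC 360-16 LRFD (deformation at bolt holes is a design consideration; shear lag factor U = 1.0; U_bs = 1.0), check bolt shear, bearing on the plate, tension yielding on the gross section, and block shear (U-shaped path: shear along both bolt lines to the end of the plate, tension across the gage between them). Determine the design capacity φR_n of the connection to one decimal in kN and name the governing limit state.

424.3 kN (bolt shear governs)

Bolt shear: A_b = π(16)²/4 = 201.06 mm². φR_n = 0.75 × 469 × 201.06 × 6 × 1 = 424.3 kN.
Bearing (20 mm plate, F_u = 450 MPa): end bolts L_c = 29 − 18/2 = 20, R_n = min(1.2×20×20×450, 2.4×16×20×450) = 216 kN/bolt; interior L_c = 53 − 18 = 35, R_n = 345.6 kN/bolt. φR_n = 0.75 × (2×216 + 4×345.6) = 1360.8 kN.
Tension yield (gross): A_g = 180×20 = 3600 mm². φR_n = 0.90 × 300 × 3600 = 972.0 kN.
Block shear: shear path 2×[29+2×53] = 2×135 mm, A_gv = 5400, A_nv = 2×(135 − 2.5×20)×20 = 3400 mm²; tension across gage: (57 − 1×20)×20 = 740 mm². R_n = min(0.6×450×3400, 0.6×300×5400) + 1.0×450×740 = min(918, 972) + 333 = 1251 kN. φR_n = 0.75 × 1251 = 938.3 kN.
Governing: min(424.3, 1360.8, 972.0, 938.3) = 424.3 kN → bolt shear.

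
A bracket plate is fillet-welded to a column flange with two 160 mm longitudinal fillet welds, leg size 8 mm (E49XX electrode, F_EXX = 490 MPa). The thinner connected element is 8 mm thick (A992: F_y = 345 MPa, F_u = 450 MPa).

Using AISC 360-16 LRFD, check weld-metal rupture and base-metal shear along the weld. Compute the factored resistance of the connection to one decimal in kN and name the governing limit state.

Weld metal: throat = 0.707×8 = 5.656 mm, L = 2×160 = 320 mm. φR_n = 0.75 × 0.6 × 490 × 5.656 × 320 = 399.1 kN.
Base metal shear (8 mm plate): yield φR_n = 1.0×0.6×345×8×320 = 529.9 kN; rupture φR_n = 0.75×0.6×450×8×320 = 518.4 kN; take 518.4 kN (rupture).
Governing: min(399.1, 518.4) = 399.1 kN → weld metal.

399.1 kN (weld metal governs)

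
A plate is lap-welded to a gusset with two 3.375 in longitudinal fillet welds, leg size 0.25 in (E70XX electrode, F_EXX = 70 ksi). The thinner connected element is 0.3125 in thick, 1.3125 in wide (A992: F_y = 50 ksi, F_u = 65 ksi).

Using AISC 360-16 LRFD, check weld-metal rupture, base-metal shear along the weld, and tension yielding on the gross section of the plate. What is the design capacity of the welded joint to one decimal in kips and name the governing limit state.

18.5 kips (gross-section yield governs)

Weld metal: throat = 0.707×0.25 = 0.17675 in, L = 2×3.375 = 6.75 in. φR_n = 0.75 × 0.6 × 70 × 0.17675 × 6.75 = 37.6 kips.
Base metal shear (0.3125 in plate): yield φR_n = 1.0×0.6×50×0.3125×6.75 = 63.3 kips; rupture φR_n = 0.75×0.6×65×0.3125×6.75 = 61.7 kips; take 61.7 kips (rupture).
Tension yield (gross): A_g = 1.3125×0.3125 = 0.41016 in². φR_n = 0.90 × 50 × 0.41016 = 18.5 kips.
Governing: min(37.6, 61.7, 18.5) = 18.5 kips → gross-section yield.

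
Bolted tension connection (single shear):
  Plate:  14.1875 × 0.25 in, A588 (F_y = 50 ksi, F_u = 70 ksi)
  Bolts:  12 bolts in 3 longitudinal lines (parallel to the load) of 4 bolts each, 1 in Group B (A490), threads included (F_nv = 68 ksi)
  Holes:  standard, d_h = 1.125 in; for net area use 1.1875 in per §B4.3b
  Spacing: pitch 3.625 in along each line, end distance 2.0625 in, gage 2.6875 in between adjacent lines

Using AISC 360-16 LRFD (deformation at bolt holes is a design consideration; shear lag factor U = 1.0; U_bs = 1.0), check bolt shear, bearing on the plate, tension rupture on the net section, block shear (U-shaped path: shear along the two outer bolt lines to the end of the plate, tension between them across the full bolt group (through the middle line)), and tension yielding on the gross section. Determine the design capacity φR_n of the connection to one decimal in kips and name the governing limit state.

139.5 kips (net-section rupture governs)

Bolt shear: A_b = π(1)²/4 = 0.7854 in². φR_n = 0.75 × 68 × 0.7854 × 12 × 1 = 480.7 kips.
Bearing (0.25 in plate, F_u = 70 ksi): end bolts L_c = 2.0625 − 1.125/2 = 1.5, R_n = min(1.2×1.5×0.25×70, 2.4×1×0.25×70) = 31.5 kips/bolt; interior L_c = 3.625 − 1.125 = 2.5, R_n = 42 kips/bolt. φR_n = 0.75 × (3×31.5 + 9×42) = 354.4 kips.
Tension rupture (net): A_n = (14.1875 − 3×1.1875)×0.25 = 2.6563 in² (U = 1.0, A_e = A_n). φR_n = 0.75 × 70 × 2.6563 = 139.5 kips.
Block shear: shear path 2×[2.0625+3×3.625] = 2×12.9375 in, A_gv = 6.4688, A_nv = 2×(12.9375 − 3.5×1.1875)×0.25 = 4.3906 in²; tension across gage: (5.375 − 2×1.1875)×0.25 = 0.75 in². R_n = min(0.6×70×4.3906, 0.6×50×6.4688) + 1.0×70×0.75 = min(184.41, 194.06) + 52.5 = 236.91 kips. φR_n = 0.75 × 236.91 = 177.7 kips.
Tension yield (gross): A_g = 14.1875×0.25 = 3.5469 in². φR_n = 0.90 × 50 × 3.5469 = 159.6 kips.
Governing: min(480.7, 354.4, 139.5, 177.7, 159.6) = 139.5 kips → net-section rupture.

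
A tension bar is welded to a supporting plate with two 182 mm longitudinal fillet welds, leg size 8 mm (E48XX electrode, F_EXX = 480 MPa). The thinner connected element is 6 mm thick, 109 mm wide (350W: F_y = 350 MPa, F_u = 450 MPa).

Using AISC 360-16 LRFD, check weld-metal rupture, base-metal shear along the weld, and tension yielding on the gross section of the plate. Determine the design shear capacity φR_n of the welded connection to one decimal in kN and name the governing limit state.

Weld metal: throat = 0.707×8 = 5.656 mm, L = 2×182 = 364 mm. φR_n = 0.75 × 0.6 × 480 × 5.656 × 364 = 444.7 kN.
Base metal shear (6 mm plate): yield φR_n = 1.0×0.6×350×6×364 = 458.6 kN; rupture φR_n = 0.75×0.6×450×6×364 = 442.3 kN; take 442.3 kN (rupture).
Tension yield (gross): A_g = 109×6 = 654 mm². φR_n = 0.90 × 350 × 654 = 206.0 kN.
Governing: min(444.7, 442.3, 206.0) = 206.0 kN → gross-section yield.

206.0 kN (gross-section yield governs)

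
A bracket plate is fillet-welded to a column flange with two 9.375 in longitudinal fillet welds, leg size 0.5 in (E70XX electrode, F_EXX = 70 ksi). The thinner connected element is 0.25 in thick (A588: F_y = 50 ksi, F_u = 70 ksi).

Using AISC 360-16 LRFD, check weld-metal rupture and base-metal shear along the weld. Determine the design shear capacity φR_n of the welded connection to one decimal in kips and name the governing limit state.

Weld metal: throat = 0.707×0.5 = 0.3535 in, L = 2×9.375 = 18.75 in. φR_n = 0.75 × 0.6 × 70 × 0.3535 × 18.75 = 208.8 kips.
Base metal shear (0.25 in plate): yield φR_n = 1.0×0.6×50×0.25×18.75 = 140.6 kips; rupture φR_n = 0.75×0.6×70×0.25×18.75 = 147.7 kips; take 140.6 kips (yield).
Governing: min(208.8, 140.6) = 140.6 kips → base-metal shear.

140.6 kips (base-metal shear governs)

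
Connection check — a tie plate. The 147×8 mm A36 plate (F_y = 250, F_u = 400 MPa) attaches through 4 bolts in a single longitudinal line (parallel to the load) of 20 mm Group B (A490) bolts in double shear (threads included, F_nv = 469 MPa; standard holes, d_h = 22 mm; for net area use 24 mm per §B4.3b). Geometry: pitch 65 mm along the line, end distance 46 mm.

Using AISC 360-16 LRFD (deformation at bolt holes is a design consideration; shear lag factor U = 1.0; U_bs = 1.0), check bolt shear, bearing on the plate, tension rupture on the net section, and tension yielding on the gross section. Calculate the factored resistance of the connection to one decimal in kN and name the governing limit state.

264.6 kN (gross-section yield governs)

Bolt shear: A_b = π(20)²/4 = 314.16 mm². φR_n = 0.75 × 469 × 314.16 × 4 × 2 = 884.0 kN.
Bearing (8 mm plate, F_u = 400 MPa): end bolts L_c = 46 − 22/2 = 35, R_n = min(1.2×35×8×400, 2.4×20×8×400) = 134.4 kN/bolt; interior L_c = 65 − 22 = 43, R_n = 153.6 kN/bolt. φR_n = 0.75 × (1×134.4 + 3×153.6) = 446.4 kN.
Tension rupture (net): A_n = (147 − 1×24)×8 = 984 mm² (U = 1.0, A_e = A_n). φR_n = 0.75 × 400 × 984 = 295.2 kN.
Tension yield (gross): A_g = 147×8 = 1176 mm². φR_n = 0.90 × 250 × 1176 = 264.6 kN.
Governing: min(884.0, 446.4, 295.2, 264.6) = 264.6 kN → gross-section yield.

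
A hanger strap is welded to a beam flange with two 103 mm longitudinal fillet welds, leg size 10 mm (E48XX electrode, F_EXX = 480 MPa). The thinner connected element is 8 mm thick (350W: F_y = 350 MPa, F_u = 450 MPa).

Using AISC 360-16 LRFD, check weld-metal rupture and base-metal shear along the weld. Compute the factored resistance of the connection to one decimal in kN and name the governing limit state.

Weld metal: throat = 0.707×10 = 7.07 mm, L = 2×103 = 206 mm. φR_n = 0.75 × 0.6 × 480 × 7.07 × 206 = 314.6 kN.
Base metal shear (8 mm plate): yield φR_n = 1.0×0.6×350×8×206 = 346.1 kN; rupture φR_n = 0.75×0.6×450×8×206 = 333.7 kN; take 333.7 kN (rupture).
Governing: min(314.6, 333.7) = 314.6 kN → weld metal.

314.6 kN (weld metal governs)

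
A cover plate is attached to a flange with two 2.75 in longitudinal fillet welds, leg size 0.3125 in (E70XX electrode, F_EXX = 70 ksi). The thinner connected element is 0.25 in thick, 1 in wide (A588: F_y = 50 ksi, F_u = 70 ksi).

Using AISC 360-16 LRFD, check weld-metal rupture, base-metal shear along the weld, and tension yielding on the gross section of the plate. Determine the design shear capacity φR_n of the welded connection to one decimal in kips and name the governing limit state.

11.3 kips (gross-section yield governs)

Weld metal: throat = 0.707×0.3125 = 0.22094 in, L = 2×2.75 = 5.5 in. φR_n = 0.75 × 0.6 × 70 × 0.22094 × 5.5 = 38.3 kips.
Base metal shear (0.25 in plate): yield φR_n = 1.0×0.6×50×0.25×5.5 = 41.3 kips; rupture φR_n = 0.75×0.6×70×0.25×5.5 = 43.3 kips; take 41.3 kips (yield).
Tension yield (gross): A_g = 1×0.25 = 0.25 in². φR_n = 0.90 × 50 × 0.25 = 11.3 kips.
Governing: min(38.3, 41.3, 11.3) = 11.3 kips → gross-section yield.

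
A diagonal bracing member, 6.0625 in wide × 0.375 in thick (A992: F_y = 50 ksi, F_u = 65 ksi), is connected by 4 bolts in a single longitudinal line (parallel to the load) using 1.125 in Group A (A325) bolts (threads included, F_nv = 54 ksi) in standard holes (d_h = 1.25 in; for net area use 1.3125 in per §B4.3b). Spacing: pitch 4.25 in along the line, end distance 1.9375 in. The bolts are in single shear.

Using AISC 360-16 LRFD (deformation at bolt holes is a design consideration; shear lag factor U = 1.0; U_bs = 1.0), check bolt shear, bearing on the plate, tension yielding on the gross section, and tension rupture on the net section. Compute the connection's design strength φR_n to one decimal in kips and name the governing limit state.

86.8 kips (net-section rupture governs)

Bolt shear: A_b = π(1.125)²/4 = 0.99402 in². φR_n = 0.75 × 54 × 0.99402 × 4 × 1 = 161.0 kips.
Bearing (0.375 in plate, F_u = 65 ksi): end bolts L_c = 1.9375 − 1.25/2 = 1.3125, R_n = min(1.2×1.3125×0.375×65, 2.4×1.125×0.375×65) = 38.391 kips/bolt; interior L_c = 4.25 − 1.25 = 3, R_n = 65.813 kips/bolt. φR_n = 0.75 × (1×38.391 + 3×65.813) = 176.9 kips.
Tension yield (gross): A_g = 6.0625×0.375 = 2.2734 in². φR_n = 0.90 × 50 × 2.2734 = 102.3 kips.
Tension rupture (net): A_n = (6.0625 − 1×1.3125)×0.375 = 1.7813 in² (U = 1.0, A_e = A_n). φR_n = 0.75 × 65 × 1.7813 = 86.8 kips.
Governing: min(161.0, 176.9, 102.3, 86.8) = 86.8 kips → net-section rupture.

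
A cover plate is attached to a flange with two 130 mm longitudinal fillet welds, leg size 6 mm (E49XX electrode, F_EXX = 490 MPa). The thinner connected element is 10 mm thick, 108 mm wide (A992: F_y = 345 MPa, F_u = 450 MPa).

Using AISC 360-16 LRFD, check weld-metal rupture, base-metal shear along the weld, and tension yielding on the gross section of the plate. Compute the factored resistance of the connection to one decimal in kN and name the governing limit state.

Weld metal: throat = 0.707×6 = 4.242 mm, L = 2×130 = 260 mm. φR_n = 0.75 × 0.6 × 490 × 4.242 × 260 = 243.2 kN.
Base metal shear (10 mm plate): yield φR_n = 1.0×0.6×345×10×260 = 538.2 kN; rupture φR_n = 0.75×0.6×450×10×260 = 526.5 kN; take 526.5 kN (rupture).
Tension yield (gross): A_g = 108×10 = 1080 mm². φR_n = 0.90 × 345 × 1080 = 335.3 kN.
Governing: min(243.2, 526.5, 335.3) = 243.2 kN → weld metal.

243.2 kN (weld metal governs)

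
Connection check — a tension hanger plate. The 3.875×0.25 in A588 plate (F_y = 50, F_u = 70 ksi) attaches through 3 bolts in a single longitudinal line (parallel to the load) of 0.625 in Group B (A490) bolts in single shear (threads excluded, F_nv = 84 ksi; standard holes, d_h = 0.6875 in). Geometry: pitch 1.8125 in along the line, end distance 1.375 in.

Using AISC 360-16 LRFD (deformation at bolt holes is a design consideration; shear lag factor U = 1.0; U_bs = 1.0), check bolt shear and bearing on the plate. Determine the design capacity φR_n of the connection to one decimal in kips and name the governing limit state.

51.7 kips (bearing governs)

Bolt shear: A_b = π(0.625)²/4 = 0.3068 in². φR_n = 0.75 × 84 × 0.3068 × 3 × 1 = 58.0 kips.
Bearing (0.25 in plate, F_u = 70 ksi): end bolts L_c = 1.375 − 0.6875/2 = 1.03125, R_n = min(1.2×1.03125×0.25×70, 2.4×0.625×0.25×70) = 21.656 kips/bolt; interior L_c = 1.8125 − 0.6875 = 1.125, R_n = 23.625 kips/bolt. φR_n = 0.75 × (1×21.656 + 2×23.625) = 51.7 kips.
Governing: min(58.0, 51.7) = 51.7 kips → bearing.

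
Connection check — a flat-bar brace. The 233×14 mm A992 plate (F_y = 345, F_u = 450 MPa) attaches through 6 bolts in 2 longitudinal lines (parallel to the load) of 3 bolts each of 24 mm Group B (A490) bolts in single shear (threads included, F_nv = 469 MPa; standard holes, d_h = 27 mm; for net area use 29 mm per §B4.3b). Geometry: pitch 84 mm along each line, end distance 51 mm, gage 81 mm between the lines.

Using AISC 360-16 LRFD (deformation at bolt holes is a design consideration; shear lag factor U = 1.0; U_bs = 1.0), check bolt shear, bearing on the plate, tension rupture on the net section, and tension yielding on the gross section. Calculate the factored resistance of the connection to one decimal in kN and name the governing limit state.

826.9 kN (net-section rupture governs)

Bolt shear: A_b = π(24)²/4 = 452.39 mm². φR_n = 0.75 × 469 × 452.39 × 6 × 1 = 954.8 kN.
Bearing (14 mm plate, F_u = 450 MPa): end bolts L_c = 51 − 27/2 = 37.5, R_n = min(1.2×37.5×14×450, 2.4×24×14×450) = 283.5 kN/bolt; interior L_c = 84 − 27 = 57, R_n = 362.88 kN/bolt. φR_n = 0.75 × (2×283.5 + 4×362.88) = 1513.9 kN.
Tension rupture (net): A_n = (233 − 2×29)×14 = 2450 mm² (U = 1.0, A_e = A_n). φR_n = 0.75 × 450 × 2450 = 826.9 kN.
Tension yield (gross): A_g = 233×14 = 3262 mm². φR_n = 0.90 × 345 × 3262 = 1012.9 kN.
Governing: min(954.8, 1513.9, 826.9, 1012.9) = 826.9 kN → net-section rupture.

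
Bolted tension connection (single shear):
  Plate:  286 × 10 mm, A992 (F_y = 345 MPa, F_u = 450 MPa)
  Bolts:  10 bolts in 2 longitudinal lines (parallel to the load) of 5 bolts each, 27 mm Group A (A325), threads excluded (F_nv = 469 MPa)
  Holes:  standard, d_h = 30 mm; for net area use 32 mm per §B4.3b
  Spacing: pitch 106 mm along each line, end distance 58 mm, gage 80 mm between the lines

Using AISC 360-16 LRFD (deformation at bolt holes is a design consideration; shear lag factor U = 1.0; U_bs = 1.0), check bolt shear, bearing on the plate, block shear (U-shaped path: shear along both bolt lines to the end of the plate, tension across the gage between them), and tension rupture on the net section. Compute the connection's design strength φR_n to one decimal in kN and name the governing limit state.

Bolt shear: A_b = π(27)²/4 = 572.56 mm². φR_n = 0.75 × 469 × 572.56 × 10 × 1 = 2014.0 kN.
Bearing (10 mm plate, F_u = 450 MPa): end bolts L_c = 58 − 30/2 = 43, R_n = min(1.2×43×10×450, 2.4×27×10×450) = 232.2 kN/bolt; interior L_c = 106 − 30 = 76, R_n = 291.6 kN/bolt. φR_n = 0.75 × (2×232.2 + 8×291.6) = 2097.9 kN.
Block shear: shear path 2×[58+4×106] = 2×482 mm, A_gv = 9640, A_nv = 2×(482 − 4.5×32)×10 = 6760 mm²; tension across gage: (80 − 1×32)×10 = 480 mm². R_n = min(0.6×450×6760, 0.6×345×9640) + 1.0×450×480 = min(1825.2, 1995.5) + 216 = 2041.2 kN. φR_n = 0.75 × 2041.2 = 1530.9 kN.
Tension rupture (net): A_n = (286 − 2×32)×10 = 2220 mm² (U = 1.0, A_e = A_n). φR_n = 0.75 × 450 × 2220 = 749.3 kN.
Governing: min(2014.0, 2097.9, 1530.9, 749.3) = 749.3 kN → net-section rupture.

749.3 kN (net-section rupture governs)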